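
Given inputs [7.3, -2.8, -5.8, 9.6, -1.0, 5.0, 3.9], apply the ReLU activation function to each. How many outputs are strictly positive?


ReLU(x) = max(0, x) for each element:
ReLU(7.3) = 7.3
ReLU(-2.8) = 0
ReLU(-5.8) = 0
ReLU(9.6) = 9.6
ReLU(-1.0) = 0
ReLU(5.0) = 5.0
ReLU(3.9) = 3.9
Active neurons (>0): 4

4


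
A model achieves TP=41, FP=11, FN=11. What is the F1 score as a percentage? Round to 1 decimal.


Precision = TP / (TP + FP) = 41 / 52 = 0.7885
Recall = TP / (TP + FN) = 41 / 52 = 0.7885
F1 = 2 * P * R / (P + R)
= 2 * 0.7885 * 0.7885 / (0.7885 + 0.7885)
= 1.2433 / 1.5769
= 0.7885
As percentage: 78.8%

78.8


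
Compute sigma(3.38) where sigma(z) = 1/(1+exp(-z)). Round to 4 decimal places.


sigmoid(z) = 1 / (1 + exp(-z))
exp(-(3.38)) = exp(-3.38) = 0.034
1 + 0.034 = 1.034
1 / 1.034 = 0.9671

0.9671


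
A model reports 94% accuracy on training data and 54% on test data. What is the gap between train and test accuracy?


Gap = train_accuracy - test_accuracy
= 94 - 54
= 40%
This large gap strongly indicates overfitting.

40


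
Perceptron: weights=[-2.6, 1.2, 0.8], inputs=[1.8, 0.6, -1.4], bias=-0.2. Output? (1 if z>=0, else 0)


z = w . x + b
= -2.6*1.8 + 1.2*0.6 + 0.8*-1.4 + -0.2
= -4.68 + 0.72 + -1.12 + -0.2
= -5.08 + -0.2
= -5.28
Since z = -5.28 < 0, output = 0

0


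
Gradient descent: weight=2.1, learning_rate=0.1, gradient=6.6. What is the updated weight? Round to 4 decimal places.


w_new = w_old - lr * gradient
= 2.1 - 0.1 * 6.6
= 2.1 - (0.66)
= 1.4400

1.4400


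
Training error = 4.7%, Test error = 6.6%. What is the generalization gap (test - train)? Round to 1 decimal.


Generalization gap = test_error - train_error
= 6.6 - 4.7
= 1.9%
A small gap suggests good generalization.

1.9


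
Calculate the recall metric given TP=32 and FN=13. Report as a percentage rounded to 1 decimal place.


Recall = TP / (TP + FN) * 100
= 32 / (32 + 13)
= 32 / 45
= 0.7111
= 71.1%

71.1


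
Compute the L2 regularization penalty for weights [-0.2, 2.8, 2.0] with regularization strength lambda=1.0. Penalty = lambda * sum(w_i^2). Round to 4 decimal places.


Squaring each weight:
(-0.2)^2 = 0.04
2.8^2 = 7.84
2.0^2 = 4.0
Sum of squares = 11.88
Penalty = 1.0 * 11.88 = 11.8800

11.8800


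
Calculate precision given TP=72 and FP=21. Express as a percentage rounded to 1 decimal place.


Precision = TP / (TP + FP) * 100
= 72 / (72 + 21)
= 72 / 93
= 0.7742
= 77.4%

77.4


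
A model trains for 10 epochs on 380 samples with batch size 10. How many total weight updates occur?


Iterations per epoch = 380 / 10 = 38
Total updates = iterations_per_epoch * epochs
= 38 * 10
= 380

380


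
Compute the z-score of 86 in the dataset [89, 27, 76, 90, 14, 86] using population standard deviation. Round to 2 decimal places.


Mean = (89 + 27 + 76 + 90 + 14 + 86) / 6 = 63.6667
Variance = sum((x_i - mean)^2) / n = 966.2222
Std = sqrt(966.2222) = 31.0841
Z = (x - mean) / std
= (86 - 63.6667) / 31.0841
= 22.3333 / 31.0841
= 0.72

0.72


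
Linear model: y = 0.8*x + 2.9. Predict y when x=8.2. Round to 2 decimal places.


y = 0.8 * 8.2 + (2.9)
= 6.56 + (2.9)
= 9.46

9.46


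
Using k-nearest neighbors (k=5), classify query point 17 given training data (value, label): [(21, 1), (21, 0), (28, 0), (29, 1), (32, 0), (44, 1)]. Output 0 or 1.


Distances from query 17:
Point 21 (class 0): distance = 4
Point 21 (class 1): distance = 4
Point 28 (class 0): distance = 11
Point 29 (class 1): distance = 12
Point 32 (class 0): distance = 15
K=5 nearest neighbors: classes = [0, 1, 0, 1, 0]
Votes for class 1: 2 / 5
Majority vote => class 0

0


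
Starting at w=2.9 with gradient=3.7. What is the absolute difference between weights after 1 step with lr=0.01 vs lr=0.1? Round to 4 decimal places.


With lr=0.01: w_new = 2.9 - 0.01 * 3.7 = 2.863
With lr=0.1: w_new = 2.9 - 0.1 * 3.7 = 2.53
Absolute difference = |2.863 - 2.53|
= 0.3330

0.3330


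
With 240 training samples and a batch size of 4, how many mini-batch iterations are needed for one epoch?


Iterations per epoch = dataset_size / batch_size
= 240 / 4
= 60

60


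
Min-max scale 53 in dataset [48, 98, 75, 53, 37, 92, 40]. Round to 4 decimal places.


Min = 37, Max = 98
Range = 98 - 37 = 61
Scaled = (x - min) / (max - min)
= (53 - 37) / 61
= 16 / 61
= 0.2623

0.2623


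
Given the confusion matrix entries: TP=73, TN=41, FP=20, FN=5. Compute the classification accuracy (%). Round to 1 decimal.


Accuracy = (TP + TN) / (TP + TN + FP + FN) * 100
= (73 + 41) / (73 + 41 + 20 + 5)
= 114 / 139
= 0.8201
= 82.0%

82.0


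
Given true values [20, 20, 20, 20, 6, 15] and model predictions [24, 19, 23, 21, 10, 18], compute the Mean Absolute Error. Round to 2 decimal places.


Absolute errors: [4, 1, 3, 1, 4, 3]
Sum of absolute errors = 16
MAE = 16 / 6 = 2.67

2.67


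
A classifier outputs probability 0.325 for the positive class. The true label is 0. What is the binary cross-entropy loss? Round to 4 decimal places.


For y=0: Loss = -log(1-p)
= -log(1 - 0.325)
= -log(0.675)
= -(-0.393)
= 0.3930

0.3930


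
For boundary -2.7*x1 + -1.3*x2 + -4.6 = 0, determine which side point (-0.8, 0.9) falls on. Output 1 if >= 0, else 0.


Compute -2.7 * -0.8 + -1.3 * 0.9 + -4.6
= 2.16 + -1.17 + -4.6
= -3.61
Since -3.61 < 0, the point is on the negative side.

0


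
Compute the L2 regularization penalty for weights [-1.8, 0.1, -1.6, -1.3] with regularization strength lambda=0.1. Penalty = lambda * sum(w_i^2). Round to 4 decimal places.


Squaring each weight:
(-1.8)^2 = 3.24
0.1^2 = 0.01
(-1.6)^2 = 2.56
(-1.3)^2 = 1.69
Sum of squares = 7.5
Penalty = 0.1 * 7.5 = 0.7500

0.7500


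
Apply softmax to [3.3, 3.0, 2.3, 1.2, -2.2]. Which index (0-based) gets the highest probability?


Softmax is a monotonic transformation, so it preserves the argmax.
We need to find the index of the maximum logit.
Index 0: 3.3
Index 1: 3.0
Index 2: 2.3
Index 3: 1.2
Index 4: -2.2
Maximum logit = 3.3 at index 0

0


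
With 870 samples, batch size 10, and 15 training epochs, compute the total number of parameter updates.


Iterations per epoch = 870 / 10 = 87
Total updates = iterations_per_epoch * epochs
= 87 * 15
= 1305

1305


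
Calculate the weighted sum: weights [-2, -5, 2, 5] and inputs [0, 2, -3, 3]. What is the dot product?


Element-wise products:
-2 * 0 = 0
-5 * 2 = -10
2 * -3 = -6
5 * 3 = 15
Sum = 0 + -10 + -6 + 15
= -1

-1


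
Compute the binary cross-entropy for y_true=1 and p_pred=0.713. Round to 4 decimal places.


For y=1: Loss = -log(p)
= -log(0.713)
= -(-0.3383)
= 0.3383

0.3383


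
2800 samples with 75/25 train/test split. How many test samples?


Train samples = 2800 * 75% = 2100
Test samples = 2800 - 2100
= 700

700


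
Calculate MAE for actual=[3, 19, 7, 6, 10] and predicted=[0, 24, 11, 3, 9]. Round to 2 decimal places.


Absolute errors: [3, 5, 4, 3, 1]
Sum of absolute errors = 16
MAE = 16 / 5 = 3.20

3.20


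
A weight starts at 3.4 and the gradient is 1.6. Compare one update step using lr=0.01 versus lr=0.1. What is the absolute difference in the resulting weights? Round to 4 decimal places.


With lr=0.01: w_new = 3.4 - 0.01 * 1.6 = 3.384
With lr=0.1: w_new = 3.4 - 0.1 * 1.6 = 3.24
Absolute difference = |3.384 - 3.24|
= 0.1440

0.1440


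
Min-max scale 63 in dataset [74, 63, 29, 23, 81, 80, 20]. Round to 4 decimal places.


Min = 20, Max = 81
Range = 81 - 20 = 61
Scaled = (x - min) / (max - min)
= (63 - 20) / 61
= 43 / 61
= 0.7049

0.7049


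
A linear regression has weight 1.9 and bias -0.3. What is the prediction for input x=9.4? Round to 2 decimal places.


y = 1.9 * 9.4 + (-0.3)
= 17.86 + (-0.3)
= 17.56

17.56


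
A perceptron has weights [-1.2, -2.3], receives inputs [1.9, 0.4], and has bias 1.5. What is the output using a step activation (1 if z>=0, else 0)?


z = w . x + b
= -1.2*1.9 + -2.3*0.4 + 1.5
= -2.28 + -0.92 + 1.5
= -3.2 + 1.5
= -1.7
Since z = -1.7 < 0, output = 0

0


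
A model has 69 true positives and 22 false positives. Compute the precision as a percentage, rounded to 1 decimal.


Precision = TP / (TP + FP) * 100
= 69 / (69 + 22)
= 69 / 91
= 0.7582
= 75.8%

75.8


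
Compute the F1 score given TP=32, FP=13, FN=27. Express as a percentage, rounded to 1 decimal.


Precision = TP / (TP + FP) = 32 / 45 = 0.7111
Recall = TP / (TP + FN) = 32 / 59 = 0.5424
F1 = 2 * P * R / (P + R)
= 2 * 0.7111 * 0.5424 / (0.7111 + 0.5424)
= 0.7714 / 1.2535
= 0.6154
As percentage: 61.5%

61.5


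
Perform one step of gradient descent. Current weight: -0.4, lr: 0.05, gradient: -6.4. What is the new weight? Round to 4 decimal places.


w_new = w_old - lr * gradient
= -0.4 - 0.05 * -6.4
= -0.4 - (-0.32)
= -0.0800

-0.0800


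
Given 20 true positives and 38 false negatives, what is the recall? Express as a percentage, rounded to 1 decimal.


Recall = TP / (TP + FN) * 100
= 20 / (20 + 38)
= 20 / 58
= 0.3448
= 34.5%

34.5


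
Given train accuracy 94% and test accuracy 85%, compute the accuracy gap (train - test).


Gap = train_accuracy - test_accuracy
= 94 - 85
= 9%
This moderate gap may indicate mild overfitting.

9


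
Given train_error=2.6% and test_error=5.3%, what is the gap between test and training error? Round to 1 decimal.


Generalization gap = test_error - train_error
= 5.3 - 2.6
= 2.7%
A moderate gap.

2.7


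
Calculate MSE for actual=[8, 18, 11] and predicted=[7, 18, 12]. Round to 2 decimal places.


Differences: [1, 0, -1]
Squared errors: [1, 0, 1]
Sum of squared errors = 2
MSE = 2 / 3 = 0.67

0.67


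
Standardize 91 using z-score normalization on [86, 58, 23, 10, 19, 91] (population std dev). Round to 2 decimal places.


Mean = (86 + 58 + 23 + 10 + 19 + 91) / 6 = 47.8333
Variance = sum((x_i - mean)^2) / n = 1050.4722
Std = sqrt(1050.4722) = 32.411
Z = (x - mean) / std
= (91 - 47.8333) / 32.411
= 43.1667 / 32.411
= 1.33

1.33


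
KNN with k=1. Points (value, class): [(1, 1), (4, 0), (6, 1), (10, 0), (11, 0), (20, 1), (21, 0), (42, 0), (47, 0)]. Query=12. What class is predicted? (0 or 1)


Distances from query 12:
Point 11 (class 0): distance = 1
K=1 nearest neighbors: classes = [0]
Votes for class 1: 0 / 1
Majority vote => class 0

0


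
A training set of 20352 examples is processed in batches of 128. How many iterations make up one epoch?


Iterations per epoch = dataset_size / batch_size
= 20352 / 128
= 159

159


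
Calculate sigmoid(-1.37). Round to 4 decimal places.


sigmoid(z) = 1 / (1 + exp(-z))
exp(-(-1.37)) = exp(1.37) = 3.9354
1 + 3.9354 = 4.9354
1 / 4.9354 = 0.2026

0.2026


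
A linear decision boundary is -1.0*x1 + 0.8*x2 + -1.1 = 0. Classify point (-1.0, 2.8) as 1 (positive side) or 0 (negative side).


Compute -1.0 * -1.0 + 0.8 * 2.8 + -1.1
= 1.0 + 2.24 + -1.1
= 2.14
Since 2.14 >= 0, the point is on the positive side.

1


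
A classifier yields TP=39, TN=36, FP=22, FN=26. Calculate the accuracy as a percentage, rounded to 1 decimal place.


Accuracy = (TP + TN) / (TP + TN + FP + FN) * 100
= (39 + 36) / (39 + 36 + 22 + 26)
= 75 / 123
= 0.6098
= 61.0%

61.0


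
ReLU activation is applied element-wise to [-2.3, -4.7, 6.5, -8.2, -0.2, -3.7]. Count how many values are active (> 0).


ReLU(x) = max(0, x) for each element:
ReLU(-2.3) = 0
ReLU(-4.7) = 0
ReLU(6.5) = 6.5
ReLU(-8.2) = 0
ReLU(-0.2) = 0
ReLU(-3.7) = 0
Active neurons (>0): 1

1


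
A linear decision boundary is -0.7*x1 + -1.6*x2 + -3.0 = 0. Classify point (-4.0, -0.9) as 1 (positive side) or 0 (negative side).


Compute -0.7 * -4.0 + -1.6 * -0.9 + -3.0
= 2.8 + 1.44 + -3.0
= 1.24
Since 1.24 >= 0, the point is on the positive side.

1


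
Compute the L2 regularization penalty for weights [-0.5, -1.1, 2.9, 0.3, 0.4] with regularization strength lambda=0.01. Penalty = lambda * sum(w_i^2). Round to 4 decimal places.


Squaring each weight:
(-0.5)^2 = 0.25
(-1.1)^2 = 1.21
2.9^2 = 8.41
0.3^2 = 0.09
0.4^2 = 0.16
Sum of squares = 10.12
Penalty = 0.01 * 10.12 = 0.1012

0.1012


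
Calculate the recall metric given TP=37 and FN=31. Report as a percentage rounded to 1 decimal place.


Recall = TP / (TP + FN) * 100
= 37 / (37 + 31)
= 37 / 68
= 0.5441
= 54.4%

54.4


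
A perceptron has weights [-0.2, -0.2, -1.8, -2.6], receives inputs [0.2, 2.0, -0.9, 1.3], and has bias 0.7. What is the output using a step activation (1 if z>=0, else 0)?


z = w . x + b
= -0.2*0.2 + -0.2*2.0 + -1.8*-0.9 + -2.6*1.3 + 0.7
= -0.04 + -0.4 + 1.62 + -3.38 + 0.7
= -2.2 + 0.7
= -1.5
Since z = -1.5 < 0, output = 0

0


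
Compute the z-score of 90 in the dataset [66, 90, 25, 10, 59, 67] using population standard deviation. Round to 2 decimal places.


Mean = (66 + 90 + 25 + 10 + 59 + 67) / 6 = 52.8333
Variance = sum((x_i - mean)^2) / n = 733.8056
Std = sqrt(733.8056) = 27.0888
Z = (x - mean) / std
= (90 - 52.8333) / 27.0888
= 37.1667 / 27.0888
= 1.37

1.37


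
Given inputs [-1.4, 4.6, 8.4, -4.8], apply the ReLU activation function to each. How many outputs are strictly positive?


ReLU(x) = max(0, x) for each element:
ReLU(-1.4) = 0
ReLU(4.6) = 4.6
ReLU(8.4) = 8.4
ReLU(-4.8) = 0
Active neurons (>0): 2

2


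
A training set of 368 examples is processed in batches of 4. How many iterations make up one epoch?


Iterations per epoch = dataset_size / batch_size
= 368 / 4
= 92

92


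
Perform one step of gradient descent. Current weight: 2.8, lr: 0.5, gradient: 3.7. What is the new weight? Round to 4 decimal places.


w_new = w_old - lr * gradient
= 2.8 - 0.5 * 3.7
= 2.8 - (1.85)
= 0.9500

0.9500


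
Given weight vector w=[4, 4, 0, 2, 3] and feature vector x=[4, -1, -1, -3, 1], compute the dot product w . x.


Element-wise products:
4 * 4 = 16
4 * -1 = -4
0 * -1 = 0
2 * -3 = -6
3 * 1 = 3
Sum = 16 + -4 + 0 + -6 + 3
= 9

9


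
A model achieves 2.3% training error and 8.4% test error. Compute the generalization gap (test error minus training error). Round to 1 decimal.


Generalization gap = test_error - train_error
= 8.4 - 2.3
= 6.1%
A moderate gap.

6.1


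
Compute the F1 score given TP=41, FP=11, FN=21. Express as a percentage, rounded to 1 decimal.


Precision = TP / (TP + FP) = 41 / 52 = 0.7885
Recall = TP / (TP + FN) = 41 / 62 = 0.6613
F1 = 2 * P * R / (P + R)
= 2 * 0.7885 * 0.6613 / (0.7885 + 0.6613)
= 1.0428 / 1.4498
= 0.7193
As percentage: 71.9%

71.9


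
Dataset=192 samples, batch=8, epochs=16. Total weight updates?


Iterations per epoch = 192 / 8 = 24
Total updates = iterations_per_epoch * epochs
= 24 * 16
= 384

384


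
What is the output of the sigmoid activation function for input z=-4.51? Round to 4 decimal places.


sigmoid(z) = 1 / (1 + exp(-z))
exp(-(-4.51)) = exp(4.51) = 90.9218
1 + 90.9218 = 91.9218
1 / 91.9218 = 0.0109

0.0109


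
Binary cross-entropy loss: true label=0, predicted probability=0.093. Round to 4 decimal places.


For y=0: Loss = -log(1-p)
= -log(1 - 0.093)
= -log(0.907)
= -(-0.0976)
= 0.0976

0.0976


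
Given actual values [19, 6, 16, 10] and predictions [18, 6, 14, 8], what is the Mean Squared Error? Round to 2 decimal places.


Differences: [1, 0, 2, 2]
Squared errors: [1, 0, 4, 4]
Sum of squared errors = 9
MSE = 9 / 4 = 2.25

2.25


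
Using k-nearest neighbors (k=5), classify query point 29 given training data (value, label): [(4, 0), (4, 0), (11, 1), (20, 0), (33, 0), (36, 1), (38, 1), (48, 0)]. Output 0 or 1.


Distances from query 29:
Point 33 (class 0): distance = 4
Point 36 (class 1): distance = 7
Point 20 (class 0): distance = 9
Point 38 (class 1): distance = 9
Point 11 (class 1): distance = 18
K=5 nearest neighbors: classes = [0, 1, 0, 1, 1]
Votes for class 1: 3 / 5
Majority vote => class 1

1


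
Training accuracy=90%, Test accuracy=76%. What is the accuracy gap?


Gap = train_accuracy - test_accuracy
= 90 - 76
= 14%
This gap suggests the model is overfitting.

14


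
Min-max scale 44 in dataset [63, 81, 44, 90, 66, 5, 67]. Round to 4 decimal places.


Min = 5, Max = 90
Range = 90 - 5 = 85
Scaled = (x - min) / (max - min)
= (44 - 5) / 85
= 39 / 85
= 0.4588

0.4588


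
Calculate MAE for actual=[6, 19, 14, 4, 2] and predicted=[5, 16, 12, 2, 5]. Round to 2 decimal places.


Absolute errors: [1, 3, 2, 2, 3]
Sum of absolute errors = 11
MAE = 11 / 5 = 2.20

2.20


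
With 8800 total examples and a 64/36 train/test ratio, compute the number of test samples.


Train samples = 8800 * 64% = 5632
Test samples = 8800 - 5632
= 3168

3168


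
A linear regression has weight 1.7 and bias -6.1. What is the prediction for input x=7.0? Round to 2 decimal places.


y = 1.7 * 7.0 + (-6.1)
= 11.9 + (-6.1)
= 5.80

5.80


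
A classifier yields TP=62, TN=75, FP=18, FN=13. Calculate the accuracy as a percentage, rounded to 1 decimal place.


Accuracy = (TP + TN) / (TP + TN + FP + FN) * 100
= (62 + 75) / (62 + 75 + 18 + 13)
= 137 / 168
= 0.8155
= 81.5%

81.5


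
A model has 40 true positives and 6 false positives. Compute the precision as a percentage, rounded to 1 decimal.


Precision = TP / (TP + FP) * 100
= 40 / (40 + 6)
= 40 / 46
= 0.8696
= 87.0%

87.0


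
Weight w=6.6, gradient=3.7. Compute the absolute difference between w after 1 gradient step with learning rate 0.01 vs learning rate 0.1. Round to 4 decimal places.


With lr=0.01: w_new = 6.6 - 0.01 * 3.7 = 6.563
With lr=0.1: w_new = 6.6 - 0.1 * 3.7 = 6.23
Absolute difference = |6.563 - 6.23|
= 0.3330

0.3330


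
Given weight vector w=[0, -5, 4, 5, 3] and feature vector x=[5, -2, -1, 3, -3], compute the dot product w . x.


Element-wise products:
0 * 5 = 0
-5 * -2 = 10
4 * -1 = -4
5 * 3 = 15
3 * -3 = -9
Sum = 0 + 10 + -4 + 15 + -9
= 12

12


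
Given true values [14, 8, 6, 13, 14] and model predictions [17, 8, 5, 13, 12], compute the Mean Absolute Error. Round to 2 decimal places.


Absolute errors: [3, 0, 1, 0, 2]
Sum of absolute errors = 6
MAE = 6 / 5 = 1.20

1.20


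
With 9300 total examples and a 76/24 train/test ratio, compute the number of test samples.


Train samples = 9300 * 76% = 7068
Test samples = 9300 - 7068
= 2232

2232


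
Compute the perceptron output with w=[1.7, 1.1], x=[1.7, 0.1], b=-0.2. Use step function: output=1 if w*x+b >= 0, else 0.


z = w . x + b
= 1.7*1.7 + 1.1*0.1 + -0.2
= 2.89 + 0.11 + -0.2
= 3.0 + -0.2
= 2.8
Since z = 2.8 >= 0, output = 1

1


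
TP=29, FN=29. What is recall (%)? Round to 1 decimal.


Recall = TP / (TP + FN) * 100
= 29 / (29 + 29)
= 29 / 58
= 0.5
= 50.0%

50.0


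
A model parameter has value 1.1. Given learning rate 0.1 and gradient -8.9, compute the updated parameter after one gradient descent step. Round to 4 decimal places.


w_new = w_old - lr * gradient
= 1.1 - 0.1 * -8.9
= 1.1 - (-0.89)
= 1.9900

1.9900


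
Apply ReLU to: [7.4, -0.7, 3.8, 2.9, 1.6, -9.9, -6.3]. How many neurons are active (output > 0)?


ReLU(x) = max(0, x) for each element:
ReLU(7.4) = 7.4
ReLU(-0.7) = 0
ReLU(3.8) = 3.8
ReLU(2.9) = 2.9
ReLU(1.6) = 1.6
ReLU(-9.9) = 0
ReLU(-6.3) = 0
Active neurons (>0): 4

4


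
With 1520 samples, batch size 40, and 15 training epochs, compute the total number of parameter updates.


Iterations per epoch = 1520 / 40 = 38
Total updates = iterations_per_epoch * epochs
= 38 * 15
= 570

570


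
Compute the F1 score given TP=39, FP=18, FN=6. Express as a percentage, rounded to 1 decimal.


Precision = TP / (TP + FP) = 39 / 57 = 0.6842
Recall = TP / (TP + FN) = 39 / 45 = 0.8667
F1 = 2 * P * R / (P + R)
= 2 * 0.6842 * 0.8667 / (0.6842 + 0.8667)
= 1.186 / 1.5509
= 0.7647
As percentage: 76.5%

76.5


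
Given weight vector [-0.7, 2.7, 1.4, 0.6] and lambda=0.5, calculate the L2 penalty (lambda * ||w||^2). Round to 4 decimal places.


Squaring each weight:
(-0.7)^2 = 0.49
2.7^2 = 7.29
1.4^2 = 1.96
0.6^2 = 0.36
Sum of squares = 10.1
Penalty = 0.5 * 10.1 = 5.0500

5.0500


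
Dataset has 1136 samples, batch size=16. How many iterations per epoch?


Iterations per epoch = dataset_size / batch_size
= 1136 / 16
= 71

71


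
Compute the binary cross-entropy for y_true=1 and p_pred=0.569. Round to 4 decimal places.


For y=1: Loss = -log(p)
= -log(0.569)
= -(-0.5639)
= 0.5639

0.5639


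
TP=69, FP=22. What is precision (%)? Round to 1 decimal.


Precision = TP / (TP + FP) * 100
= 69 / (69 + 22)
= 69 / 91
= 0.7582
= 75.8%

75.8


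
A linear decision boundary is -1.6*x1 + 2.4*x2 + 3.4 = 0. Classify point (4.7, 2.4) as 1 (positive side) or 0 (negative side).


Compute -1.6 * 4.7 + 2.4 * 2.4 + 3.4
= -7.52 + 5.76 + 3.4
= 1.64
Since 1.64 >= 0, the point is on the positive side.

1


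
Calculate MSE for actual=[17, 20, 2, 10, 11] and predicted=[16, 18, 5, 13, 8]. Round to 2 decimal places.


Differences: [1, 2, -3, -3, 3]
Squared errors: [1, 4, 9, 9, 9]
Sum of squared errors = 32
MSE = 32 / 5 = 6.40

6.40


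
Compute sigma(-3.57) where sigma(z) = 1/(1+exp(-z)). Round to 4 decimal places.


sigmoid(z) = 1 / (1 + exp(-z))
exp(-(-3.57)) = exp(3.57) = 35.5166
1 + 35.5166 = 36.5166
1 / 36.5166 = 0.0274

0.0274


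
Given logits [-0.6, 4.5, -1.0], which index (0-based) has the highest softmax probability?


Softmax is a monotonic transformation, so it preserves the argmax.
We need to find the index of the maximum logit.
Index 0: -0.6
Index 1: 4.5
Index 2: -1.0
Maximum logit = 4.5 at index 1

1


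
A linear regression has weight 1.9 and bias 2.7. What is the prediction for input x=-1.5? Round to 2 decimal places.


y = 1.9 * -1.5 + (2.7)
= -2.85 + (2.7)
= -0.15

-0.15


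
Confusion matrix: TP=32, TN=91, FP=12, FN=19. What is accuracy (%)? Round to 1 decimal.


Accuracy = (TP + TN) / (TP + TN + FP + FN) * 100
= (32 + 91) / (32 + 91 + 12 + 19)
= 123 / 154
= 0.7987
= 79.9%

79.9


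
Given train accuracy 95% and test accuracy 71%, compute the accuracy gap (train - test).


Gap = train_accuracy - test_accuracy
= 95 - 71
= 24%
This large gap strongly indicates overfitting.

24


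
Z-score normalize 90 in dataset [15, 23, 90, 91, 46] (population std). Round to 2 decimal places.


Mean = (15 + 23 + 90 + 91 + 46) / 5 = 53.0
Variance = sum((x_i - mean)^2) / n = 1041.2
Std = sqrt(1041.2) = 32.2676
Z = (x - mean) / std
= (90 - 53.0) / 32.2676
= 37.0 / 32.2676
= 1.15

1.15


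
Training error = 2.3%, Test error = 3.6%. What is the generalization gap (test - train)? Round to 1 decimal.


Generalization gap = test_error - train_error
= 3.6 - 2.3
= 1.3%
A small gap suggests good generalization.

1.3


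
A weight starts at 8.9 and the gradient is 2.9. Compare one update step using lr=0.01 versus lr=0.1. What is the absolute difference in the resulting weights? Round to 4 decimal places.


With lr=0.01: w_new = 8.9 - 0.01 * 2.9 = 8.871
With lr=0.1: w_new = 8.9 - 0.1 * 2.9 = 8.61
Absolute difference = |8.871 - 8.61|
= 0.2610

0.2610


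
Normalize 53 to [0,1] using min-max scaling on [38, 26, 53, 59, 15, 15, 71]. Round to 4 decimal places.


Min = 15, Max = 71
Range = 71 - 15 = 56
Scaled = (x - min) / (max - min)
= (53 - 15) / 56
= 38 / 56
= 0.6786

0.6786


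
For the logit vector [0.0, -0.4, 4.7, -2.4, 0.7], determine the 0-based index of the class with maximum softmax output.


Softmax is a monotonic transformation, so it preserves the argmax.
We need to find the index of the maximum logit.
Index 0: 0.0
Index 1: -0.4
Index 2: 4.7
Index 3: -2.4
Index 4: 0.7
Maximum logit = 4.7 at index 2

2


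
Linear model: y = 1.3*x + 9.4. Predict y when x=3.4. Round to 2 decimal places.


y = 1.3 * 3.4 + (9.4)
= 4.42 + (9.4)
= 13.82

13.82


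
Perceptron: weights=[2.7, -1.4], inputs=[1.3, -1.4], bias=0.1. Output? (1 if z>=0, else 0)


z = w . x + b
= 2.7*1.3 + -1.4*-1.4 + 0.1
= 3.51 + 1.96 + 0.1
= 5.47 + 0.1
= 5.57
Since z = 5.57 >= 0, output = 1

1


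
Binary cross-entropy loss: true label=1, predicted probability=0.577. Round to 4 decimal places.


For y=1: Loss = -log(p)
= -log(0.577)
= -(-0.5499)
= 0.5499

0.5499


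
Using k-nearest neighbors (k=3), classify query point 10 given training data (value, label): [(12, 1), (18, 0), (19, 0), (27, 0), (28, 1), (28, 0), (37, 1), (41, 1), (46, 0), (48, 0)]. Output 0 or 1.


Distances from query 10:
Point 12 (class 1): distance = 2
Point 18 (class 0): distance = 8
Point 19 (class 0): distance = 9
K=3 nearest neighbors: classes = [1, 0, 0]
Votes for class 1: 1 / 3
Majority vote => class 0

0


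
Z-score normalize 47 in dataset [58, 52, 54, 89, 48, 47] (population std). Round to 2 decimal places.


Mean = (58 + 52 + 54 + 89 + 48 + 47) / 6 = 58.0
Variance = sum((x_i - mean)^2) / n = 205.6667
Std = sqrt(205.6667) = 14.3411
Z = (x - mean) / std
= (47 - 58.0) / 14.3411
= -11.0 / 14.3411
= -0.77

-0.77


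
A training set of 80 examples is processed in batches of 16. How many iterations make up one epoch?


Iterations per epoch = dataset_size / batch_size
= 80 / 16
= 5

5


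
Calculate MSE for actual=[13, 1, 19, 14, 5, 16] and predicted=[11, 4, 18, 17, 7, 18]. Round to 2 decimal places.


Differences: [2, -3, 1, -3, -2, -2]
Squared errors: [4, 9, 1, 9, 4, 4]
Sum of squared errors = 31
MSE = 31 / 6 = 5.17

5.17


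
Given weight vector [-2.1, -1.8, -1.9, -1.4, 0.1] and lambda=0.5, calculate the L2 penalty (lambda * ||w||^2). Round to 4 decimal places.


Squaring each weight:
(-2.1)^2 = 4.41
(-1.8)^2 = 3.24
(-1.9)^2 = 3.61
(-1.4)^2 = 1.96
0.1^2 = 0.01
Sum of squares = 13.23
Penalty = 0.5 * 13.23 = 6.6150

6.6150


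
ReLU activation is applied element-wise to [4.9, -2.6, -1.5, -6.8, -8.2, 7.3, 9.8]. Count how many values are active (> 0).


ReLU(x) = max(0, x) for each element:
ReLU(4.9) = 4.9
ReLU(-2.6) = 0
ReLU(-1.5) = 0
ReLU(-6.8) = 0
ReLU(-8.2) = 0
ReLU(7.3) = 7.3
ReLU(9.8) = 9.8
Active neurons (>0): 3

3


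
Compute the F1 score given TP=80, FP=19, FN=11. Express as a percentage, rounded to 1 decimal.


Precision = TP / (TP + FP) = 80 / 99 = 0.8081
Recall = TP / (TP + FN) = 80 / 91 = 0.8791
F1 = 2 * P * R / (P + R)
= 2 * 0.8081 * 0.8791 / (0.8081 + 0.8791)
= 1.4208 / 1.6872
= 0.8421
As percentage: 84.2%

84.2


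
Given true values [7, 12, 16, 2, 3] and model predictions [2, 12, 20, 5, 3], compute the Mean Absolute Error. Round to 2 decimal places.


Absolute errors: [5, 0, 4, 3, 0]
Sum of absolute errors = 12
MAE = 12 / 5 = 2.40

2.40


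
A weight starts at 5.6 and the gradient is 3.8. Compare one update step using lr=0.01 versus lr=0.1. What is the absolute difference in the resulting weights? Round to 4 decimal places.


With lr=0.01: w_new = 5.6 - 0.01 * 3.8 = 5.562
With lr=0.1: w_new = 5.6 - 0.1 * 3.8 = 5.22
Absolute difference = |5.562 - 5.22|
= 0.3420

0.3420


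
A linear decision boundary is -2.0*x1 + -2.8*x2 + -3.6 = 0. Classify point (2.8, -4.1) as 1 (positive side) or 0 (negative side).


Compute -2.0 * 2.8 + -2.8 * -4.1 + -3.6
= -5.6 + 11.48 + -3.6
= 2.28
Since 2.28 >= 0, the point is on the positive side.

1


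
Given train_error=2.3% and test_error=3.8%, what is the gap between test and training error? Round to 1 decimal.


Generalization gap = test_error - train_error
= 3.8 - 2.3
= 1.5%
A small gap suggests good generalization.

1.5


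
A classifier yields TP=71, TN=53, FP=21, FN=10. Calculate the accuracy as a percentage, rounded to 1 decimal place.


Accuracy = (TP + TN) / (TP + TN + FP + FN) * 100
= (71 + 53) / (71 + 53 + 21 + 10)
= 124 / 155
= 0.8
= 80.0%

80.0


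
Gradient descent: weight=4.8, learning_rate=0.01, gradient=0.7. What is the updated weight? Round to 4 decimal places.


w_new = w_old - lr * gradient
= 4.8 - 0.01 * 0.7
= 4.8 - (0.007)
= 4.7930

4.7930


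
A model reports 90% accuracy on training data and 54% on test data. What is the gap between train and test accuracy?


Gap = train_accuracy - test_accuracy
= 90 - 54
= 36%
This large gap strongly indicates overfitting.

36


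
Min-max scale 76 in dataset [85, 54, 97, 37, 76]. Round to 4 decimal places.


Min = 37, Max = 97
Range = 97 - 37 = 60
Scaled = (x - min) / (max - min)
= (76 - 37) / 60
= 39 / 60
= 0.6500

0.6500


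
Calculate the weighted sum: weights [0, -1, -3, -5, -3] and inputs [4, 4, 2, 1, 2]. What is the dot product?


Element-wise products:
0 * 4 = 0
-1 * 4 = -4
-3 * 2 = -6
-5 * 1 = -5
-3 * 2 = -6
Sum = 0 + -4 + -6 + -5 + -6
= -21

-21


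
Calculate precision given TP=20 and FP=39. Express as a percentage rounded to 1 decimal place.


Precision = TP / (TP + FP) * 100
= 20 / (20 + 39)
= 20 / 59
= 0.339
= 33.9%

33.9


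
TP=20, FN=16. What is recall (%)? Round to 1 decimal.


Recall = TP / (TP + FN) * 100
= 20 / (20 + 16)
= 20 / 36
= 0.5556
= 55.6%

55.6


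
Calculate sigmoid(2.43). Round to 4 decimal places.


sigmoid(z) = 1 / (1 + exp(-z))
exp(-(2.43)) = exp(-2.43) = 0.088
1 + 0.088 = 1.088
1 / 1.088 = 0.9191

0.9191


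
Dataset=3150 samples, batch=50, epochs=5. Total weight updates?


Iterations per epoch = 3150 / 50 = 63
Total updates = iterations_per_epoch * epochs
= 63 * 5
= 315

315


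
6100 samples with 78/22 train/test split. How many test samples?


Train samples = 6100 * 78% = 4758
Test samples = 6100 - 4758
= 1342

1342


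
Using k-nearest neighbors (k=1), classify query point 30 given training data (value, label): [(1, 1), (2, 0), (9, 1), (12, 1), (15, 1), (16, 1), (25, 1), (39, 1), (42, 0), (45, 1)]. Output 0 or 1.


Distances from query 30:
Point 25 (class 1): distance = 5
K=1 nearest neighbors: classes = [1]
Votes for class 1: 1 / 1
Majority vote => class 1

1


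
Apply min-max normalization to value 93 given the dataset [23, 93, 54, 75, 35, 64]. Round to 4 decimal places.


Min = 23, Max = 93
Range = 93 - 23 = 70
Scaled = (x - min) / (max - min)
= (93 - 23) / 70
= 70 / 70
= 1.0000

1.0000


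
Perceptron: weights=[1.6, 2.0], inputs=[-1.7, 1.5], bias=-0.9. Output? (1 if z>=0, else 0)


z = w . x + b
= 1.6*-1.7 + 2.0*1.5 + -0.9
= -2.72 + 3.0 + -0.9
= 0.28 + -0.9
= -0.62
Since z = -0.62 < 0, output = 0

0


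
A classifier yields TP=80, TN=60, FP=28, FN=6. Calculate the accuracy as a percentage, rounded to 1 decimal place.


Accuracy = (TP + TN) / (TP + TN + FP + FN) * 100
= (80 + 60) / (80 + 60 + 28 + 6)
= 140 / 174
= 0.8046
= 80.5%

80.5


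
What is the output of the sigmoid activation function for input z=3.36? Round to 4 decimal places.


sigmoid(z) = 1 / (1 + exp(-z))
exp(-(3.36)) = exp(-3.36) = 0.0347
1 + 0.0347 = 1.0347
1 / 1.0347 = 0.9664

0.9664


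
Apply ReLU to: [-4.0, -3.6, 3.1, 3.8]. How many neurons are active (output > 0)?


ReLU(x) = max(0, x) for each element:
ReLU(-4.0) = 0
ReLU(-3.6) = 0
ReLU(3.1) = 3.1
ReLU(3.8) = 3.8
Active neurons (>0): 2

2


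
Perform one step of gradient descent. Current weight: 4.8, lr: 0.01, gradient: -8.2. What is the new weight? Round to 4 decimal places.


w_new = w_old - lr * gradient
= 4.8 - 0.01 * -8.2
= 4.8 - (-0.082)
= 4.8820

4.8820


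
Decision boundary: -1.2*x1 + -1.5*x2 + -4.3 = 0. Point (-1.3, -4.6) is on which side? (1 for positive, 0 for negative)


Compute -1.2 * -1.3 + -1.5 * -4.6 + -4.3
= 1.56 + 6.9 + -4.3
= 4.16
Since 4.16 >= 0, the point is on the positive side.

1


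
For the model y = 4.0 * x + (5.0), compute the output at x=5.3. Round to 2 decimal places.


y = 4.0 * 5.3 + (5.0)
= 21.2 + (5.0)
= 26.20

26.20


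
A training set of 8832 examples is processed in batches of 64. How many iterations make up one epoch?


Iterations per epoch = dataset_size / batch_size
= 8832 / 64
= 138

138


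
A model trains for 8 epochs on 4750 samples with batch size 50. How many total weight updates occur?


Iterations per epoch = 4750 / 50 = 95
Total updates = iterations_per_epoch * epochs
= 95 * 8
= 760

760


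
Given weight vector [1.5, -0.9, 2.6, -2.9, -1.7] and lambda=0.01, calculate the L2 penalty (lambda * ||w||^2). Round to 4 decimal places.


Squaring each weight:
1.5^2 = 2.25
(-0.9)^2 = 0.81
2.6^2 = 6.76
(-2.9)^2 = 8.41
(-1.7)^2 = 2.89
Sum of squares = 21.12
Penalty = 0.01 * 21.12 = 0.2112

0.2112


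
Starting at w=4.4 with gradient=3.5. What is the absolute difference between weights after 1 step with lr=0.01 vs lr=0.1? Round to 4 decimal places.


With lr=0.01: w_new = 4.4 - 0.01 * 3.5 = 4.365
With lr=0.1: w_new = 4.4 - 0.1 * 3.5 = 4.05
Absolute difference = |4.365 - 4.05|
= 0.3150

0.3150


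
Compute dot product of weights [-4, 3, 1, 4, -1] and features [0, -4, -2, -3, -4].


Element-wise products:
-4 * 0 = 0
3 * -4 = -12
1 * -2 = -2
4 * -3 = -12
-1 * -4 = 4
Sum = 0 + -12 + -2 + -12 + 4
= -22

-22


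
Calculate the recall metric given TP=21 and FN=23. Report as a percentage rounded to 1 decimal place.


Recall = TP / (TP + FN) * 100
= 21 / (21 + 23)
= 21 / 44
= 0.4773
= 47.7%

47.7


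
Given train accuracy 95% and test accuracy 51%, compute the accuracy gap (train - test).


Gap = train_accuracy - test_accuracy
= 95 - 51
= 44%
This large gap strongly indicates overfitting.

44


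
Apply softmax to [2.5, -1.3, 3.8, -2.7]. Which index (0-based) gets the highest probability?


Softmax is a monotonic transformation, so it preserves the argmax.
We need to find the index of the maximum logit.
Index 0: 2.5
Index 1: -1.3
Index 2: 3.8
Index 3: -2.7
Maximum logit = 3.8 at index 2

2


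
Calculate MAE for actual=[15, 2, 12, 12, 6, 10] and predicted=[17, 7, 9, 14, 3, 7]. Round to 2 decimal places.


Absolute errors: [2, 5, 3, 2, 3, 3]
Sum of absolute errors = 18
MAE = 18 / 6 = 3.00

3.00


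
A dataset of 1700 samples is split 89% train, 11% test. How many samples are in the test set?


Train samples = 1700 * 89% = 1513
Test samples = 1700 - 1513
= 187

187


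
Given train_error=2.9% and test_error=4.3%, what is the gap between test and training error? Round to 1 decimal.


Generalization gap = test_error - train_error
= 4.3 - 2.9
= 1.4%
A small gap suggests good generalization.

1.4


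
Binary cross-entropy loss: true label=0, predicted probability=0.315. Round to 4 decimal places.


For y=0: Loss = -log(1-p)
= -log(1 - 0.315)
= -log(0.685)
= -(-0.3783)
= 0.3783

0.3783


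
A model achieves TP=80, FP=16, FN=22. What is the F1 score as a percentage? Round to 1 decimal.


Precision = TP / (TP + FP) = 80 / 96 = 0.8333
Recall = TP / (TP + FN) = 80 / 102 = 0.7843
F1 = 2 * P * R / (P + R)
= 2 * 0.8333 * 0.7843 / (0.8333 + 0.7843)
= 1.3072 / 1.6176
= 0.8081
As percentage: 80.8%

80.8


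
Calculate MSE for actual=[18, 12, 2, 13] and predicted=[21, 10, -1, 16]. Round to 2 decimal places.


Differences: [-3, 2, 3, -3]
Squared errors: [9, 4, 9, 9]
Sum of squared errors = 31
MSE = 31 / 4 = 7.75

7.75


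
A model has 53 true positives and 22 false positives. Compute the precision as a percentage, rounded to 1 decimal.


Precision = TP / (TP + FP) * 100
= 53 / (53 + 22)
= 53 / 75
= 0.7067
= 70.7%

70.7


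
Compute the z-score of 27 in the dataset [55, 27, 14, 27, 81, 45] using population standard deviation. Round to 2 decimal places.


Mean = (55 + 27 + 14 + 27 + 81 + 45) / 6 = 41.5
Variance = sum((x_i - mean)^2) / n = 488.5833
Std = sqrt(488.5833) = 22.1039
Z = (x - mean) / std
= (27 - 41.5) / 22.1039
= -14.5 / 22.1039
= -0.66

-0.66


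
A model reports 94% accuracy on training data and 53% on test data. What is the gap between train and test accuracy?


Gap = train_accuracy - test_accuracy
= 94 - 53
= 41%
This large gap strongly indicates overfitting.

41


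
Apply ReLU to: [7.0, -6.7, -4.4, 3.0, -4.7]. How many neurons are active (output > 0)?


ReLU(x) = max(0, x) for each element:
ReLU(7.0) = 7.0
ReLU(-6.7) = 0
ReLU(-4.4) = 0
ReLU(3.0) = 3.0
ReLU(-4.7) = 0
Active neurons (>0): 2

2


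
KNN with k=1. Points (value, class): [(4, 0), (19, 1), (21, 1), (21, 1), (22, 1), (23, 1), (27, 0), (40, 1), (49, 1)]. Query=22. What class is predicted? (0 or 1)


Distances from query 22:
Point 22 (class 1): distance = 0
K=1 nearest neighbors: classes = [1]
Votes for class 1: 1 / 1
Majority vote => class 1

1


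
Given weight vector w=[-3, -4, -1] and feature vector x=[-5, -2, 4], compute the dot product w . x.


Element-wise products:
-3 * -5 = 15
-4 * -2 = 8
-1 * 4 = -4
Sum = 15 + 8 + -4
= 19

19


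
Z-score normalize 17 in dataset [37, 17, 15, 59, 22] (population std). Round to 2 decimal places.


Mean = (37 + 17 + 15 + 59 + 22) / 5 = 30.0
Variance = sum((x_i - mean)^2) / n = 269.6
Std = sqrt(269.6) = 16.4195
Z = (x - mean) / std
= (17 - 30.0) / 16.4195
= -13.0 / 16.4195
= -0.79

-0.79


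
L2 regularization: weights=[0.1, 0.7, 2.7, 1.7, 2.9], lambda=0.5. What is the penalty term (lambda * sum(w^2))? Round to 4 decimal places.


Squaring each weight:
0.1^2 = 0.01
0.7^2 = 0.49
2.7^2 = 7.29
1.7^2 = 2.89
2.9^2 = 8.41
Sum of squares = 19.09
Penalty = 0.5 * 19.09 = 9.5450

9.5450


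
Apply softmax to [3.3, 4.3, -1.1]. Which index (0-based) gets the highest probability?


Softmax is a monotonic transformation, so it preserves the argmax.
We need to find the index of the maximum logit.
Index 0: 3.3
Index 1: 4.3
Index 2: -1.1
Maximum logit = 4.3 at index 1

1


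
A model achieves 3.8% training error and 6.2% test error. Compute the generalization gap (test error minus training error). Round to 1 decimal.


Generalization gap = test_error - train_error
= 6.2 - 3.8
= 2.4%
A moderate gap.

2.4


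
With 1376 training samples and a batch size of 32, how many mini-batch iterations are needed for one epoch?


Iterations per epoch = dataset_size / batch_size
= 1376 / 32
= 43

43


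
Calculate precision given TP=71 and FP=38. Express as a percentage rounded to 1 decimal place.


Precision = TP / (TP + FP) * 100
= 71 / (71 + 38)
= 71 / 109
= 0.6514
= 65.1%

65.1


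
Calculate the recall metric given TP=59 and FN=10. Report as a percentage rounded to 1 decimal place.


Recall = TP / (TP + FN) * 100
= 59 / (59 + 10)
= 59 / 69
= 0.8551
= 85.5%

85.5


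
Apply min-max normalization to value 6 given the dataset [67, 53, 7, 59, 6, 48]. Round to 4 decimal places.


Min = 6, Max = 67
Range = 67 - 6 = 61
Scaled = (x - min) / (max - min)
= (6 - 6) / 61
= 0 / 61
= 0.0000

0.0000


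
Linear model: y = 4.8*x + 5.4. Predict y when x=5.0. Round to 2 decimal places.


y = 4.8 * 5.0 + (5.4)
= 24.0 + (5.4)
= 29.40

29.40


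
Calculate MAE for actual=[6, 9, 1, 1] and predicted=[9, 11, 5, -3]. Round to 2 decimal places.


Absolute errors: [3, 2, 4, 4]
Sum of absolute errors = 13
MAE = 13 / 4 = 3.25

3.25


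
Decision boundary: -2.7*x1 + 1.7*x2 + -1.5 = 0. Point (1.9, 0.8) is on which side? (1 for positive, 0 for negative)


Compute -2.7 * 1.9 + 1.7 * 0.8 + -1.5
= -5.13 + 1.36 + -1.5
= -5.27
Since -5.27 < 0, the point is on the negative side.

0


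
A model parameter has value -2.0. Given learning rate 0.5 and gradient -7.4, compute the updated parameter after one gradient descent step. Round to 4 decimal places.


w_new = w_old - lr * gradient
= -2.0 - 0.5 * -7.4
= -2.0 - (-3.7)
= 1.7000

1.7000


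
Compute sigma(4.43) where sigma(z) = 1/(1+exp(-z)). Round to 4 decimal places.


sigmoid(z) = 1 / (1 + exp(-z))
exp(-(4.43)) = exp(-4.43) = 0.0119
1 + 0.0119 = 1.0119
1 / 1.0119 = 0.9882

0.9882


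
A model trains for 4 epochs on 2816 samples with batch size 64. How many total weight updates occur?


Iterations per epoch = 2816 / 64 = 44
Total updates = iterations_per_epoch * epochs
= 44 * 4
= 176

176


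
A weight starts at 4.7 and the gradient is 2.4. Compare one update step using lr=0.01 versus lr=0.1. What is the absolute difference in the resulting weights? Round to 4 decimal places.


With lr=0.01: w_new = 4.7 - 0.01 * 2.4 = 4.676
With lr=0.1: w_new = 4.7 - 0.1 * 2.4 = 4.46
Absolute difference = |4.676 - 4.46|
= 0.2160

0.2160


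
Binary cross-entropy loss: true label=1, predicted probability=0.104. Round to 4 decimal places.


For y=1: Loss = -log(p)
= -log(0.104)
= -(-2.2634)
= 2.2634

2.2634
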